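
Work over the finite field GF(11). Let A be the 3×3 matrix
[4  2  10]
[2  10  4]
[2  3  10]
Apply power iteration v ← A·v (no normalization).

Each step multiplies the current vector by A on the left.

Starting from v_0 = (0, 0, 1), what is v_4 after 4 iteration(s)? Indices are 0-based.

v_0 = (0, 0, 1).
v_1 = A·v_0 = (10, 4, 10).
v_2 = A·v_1 = (5, 1, 0).
v_3 = A·v_2 = (0, 9, 2).
v_4 = A·v_3 = (5, 10, 3).

v_4 = (5, 10, 3)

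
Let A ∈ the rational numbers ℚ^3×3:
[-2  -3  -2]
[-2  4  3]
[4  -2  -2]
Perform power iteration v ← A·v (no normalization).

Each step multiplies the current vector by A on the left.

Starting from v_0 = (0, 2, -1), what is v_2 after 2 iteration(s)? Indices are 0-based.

v_0 = (0, 2, -1).
v_1 = A·v_0 = (-4, 5, -2).
v_2 = A·v_1 = (-3, 22, -22).

v_2 = (-3, 22, -22)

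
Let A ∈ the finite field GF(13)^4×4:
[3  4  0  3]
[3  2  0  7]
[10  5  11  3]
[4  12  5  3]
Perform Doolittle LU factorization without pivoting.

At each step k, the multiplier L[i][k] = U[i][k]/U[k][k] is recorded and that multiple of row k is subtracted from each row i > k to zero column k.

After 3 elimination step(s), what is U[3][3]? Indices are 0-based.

Step 1: pivot at (0,0) is 3.
  row1 ← row1 − (1)·row0  ⇒  L[1][0]=1, U row1=(0, 11, 0, 4)
  row2 ← row2 − (12)·row0  ⇒  L[2][0]=12, U row2=(0, 9, 11, 6)
  row3 ← row3 − (10)·row0  ⇒  L[3][0]=10, U row3=(0, 11, 5, 12)
Step 2: pivot at (1,1) is 11.
  row2 ← row2 − (2)·row1  ⇒  L[2][1]=2, U row2=(0, 0, 11, 11)
  row3 ← row3 − (1)·row1  ⇒  L[3][1]=1, U row3=(0, 0, 5, 8)
Step 3: pivot at (2,2) is 11.
  row3 ← row3 − (4)·row2  ⇒  L[3][2]=4, U row3=(0, 0, 0, 3)

U[3][3] = 3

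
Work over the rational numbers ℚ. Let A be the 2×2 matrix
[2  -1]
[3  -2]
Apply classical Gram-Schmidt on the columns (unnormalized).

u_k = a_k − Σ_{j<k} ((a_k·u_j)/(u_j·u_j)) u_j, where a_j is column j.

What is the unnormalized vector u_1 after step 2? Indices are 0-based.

u_1 = (3/13, -2/13)

Step 1: u_0 = a_0 = (2, 3).
Step 2: u_1 = a_1 − (-8/13)·u_0 = (3/13, -2/13).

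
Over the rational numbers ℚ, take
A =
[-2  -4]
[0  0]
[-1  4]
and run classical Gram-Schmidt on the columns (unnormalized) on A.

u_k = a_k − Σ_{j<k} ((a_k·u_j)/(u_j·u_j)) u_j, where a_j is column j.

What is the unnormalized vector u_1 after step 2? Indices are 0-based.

Step 1: u_0 = a_0 = (-2, 0, -1).
Step 2: u_1 = a_1 − (4/5)·u_0 = (-12/5, 0, 24/5).

u_1 = (-12/5, 0, 24/5)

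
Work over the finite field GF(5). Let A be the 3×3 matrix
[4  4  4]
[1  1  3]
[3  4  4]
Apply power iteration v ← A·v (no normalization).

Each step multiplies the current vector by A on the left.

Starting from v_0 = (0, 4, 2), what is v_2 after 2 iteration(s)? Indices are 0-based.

v_0 = (0, 4, 2).
v_1 = A·v_0 = (4, 0, 4).
v_2 = A·v_1 = (2, 1, 3).

v_2 = (2, 1, 3)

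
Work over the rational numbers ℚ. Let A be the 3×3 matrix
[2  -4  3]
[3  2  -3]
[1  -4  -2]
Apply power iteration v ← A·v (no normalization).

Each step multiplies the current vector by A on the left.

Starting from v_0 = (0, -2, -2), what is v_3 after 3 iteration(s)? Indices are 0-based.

v_0 = (0, -2, -2).
v_1 = A·v_0 = (2, 2, 12).
v_2 = A·v_1 = (32, -26, -30).
v_3 = A·v_2 = (78, 134, 196).

v_3 = (78, 134, 196)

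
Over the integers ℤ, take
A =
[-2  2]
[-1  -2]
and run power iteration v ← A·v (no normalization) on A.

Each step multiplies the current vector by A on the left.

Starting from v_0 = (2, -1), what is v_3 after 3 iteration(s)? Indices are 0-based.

v_3 = (-12, -24)

v_0 = (2, -1).
v_1 = A·v_0 = (-6, 0).
v_2 = A·v_1 = (12, 6).
v_3 = A·v_2 = (-12, -24).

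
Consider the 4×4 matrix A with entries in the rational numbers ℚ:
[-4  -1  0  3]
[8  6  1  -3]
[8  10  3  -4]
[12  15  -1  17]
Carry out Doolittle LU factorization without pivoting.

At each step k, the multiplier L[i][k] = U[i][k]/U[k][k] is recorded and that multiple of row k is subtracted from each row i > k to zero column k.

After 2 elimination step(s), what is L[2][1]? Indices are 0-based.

L[2][1] = 2

Step 1: pivot at (0,0) is -4.
  row1 ← row1 − (-2)·row0  ⇒  L[1][0]=-2, U row1=(0, 4, 1, 3)
  row2 ← row2 − (-2)·row0  ⇒  L[2][0]=-2, U row2=(0, 8, 3, 2)
  row3 ← row3 − (-3)·row0  ⇒  L[3][0]=-3, U row3=(0, 12, -1, 26)
Step 2: pivot at (1,1) is 4.
  row2 ← row2 − (2)·row1  ⇒  L[2][1]=2, U row2=(0, 0, 1, -4)
  row3 ← row3 − (3)·row1  ⇒  L[3][1]=3, U row3=(0, 0, -4, 17)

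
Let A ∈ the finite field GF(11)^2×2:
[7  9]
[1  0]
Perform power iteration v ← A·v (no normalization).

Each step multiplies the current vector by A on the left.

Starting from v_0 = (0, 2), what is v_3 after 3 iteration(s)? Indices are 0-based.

v_0 = (0, 2).
v_1 = A·v_0 = (7, 0).
v_2 = A·v_1 = (5, 7).
v_3 = A·v_2 = (10, 5).

v_3 = (10, 5)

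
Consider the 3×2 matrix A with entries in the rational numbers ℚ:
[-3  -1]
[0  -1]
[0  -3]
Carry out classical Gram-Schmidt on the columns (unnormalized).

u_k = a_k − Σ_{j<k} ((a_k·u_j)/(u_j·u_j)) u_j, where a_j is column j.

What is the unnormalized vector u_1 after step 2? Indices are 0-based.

Step 1: u_0 = a_0 = (-3, 0, 0).
Step 2: u_1 = a_1 − (1/3)·u_0 = (0, -1, -3).

u_1 = (0, -1, -3)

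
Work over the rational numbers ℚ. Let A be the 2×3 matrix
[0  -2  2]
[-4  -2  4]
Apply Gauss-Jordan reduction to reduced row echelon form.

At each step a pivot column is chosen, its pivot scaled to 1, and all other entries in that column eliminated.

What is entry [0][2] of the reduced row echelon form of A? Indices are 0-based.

[1] R0 <-> R1
[1] R0 /= -4  ⇒  (1, 1/2, -1)
[2] R1 /= -2  ⇒  (0, 1, -1)
     R0 -= 1/2·R1  ⇒  (1, 0, -1/2)

M[0][2] = -1/2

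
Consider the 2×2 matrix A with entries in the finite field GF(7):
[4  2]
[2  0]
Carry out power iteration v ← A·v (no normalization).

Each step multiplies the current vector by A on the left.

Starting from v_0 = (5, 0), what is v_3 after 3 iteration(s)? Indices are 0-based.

v_3 = (4, 4)

v_0 = (5, 0).
v_1 = A·v_0 = (6, 3).
v_2 = A·v_1 = (2, 5).
v_3 = A·v_2 = (4, 4).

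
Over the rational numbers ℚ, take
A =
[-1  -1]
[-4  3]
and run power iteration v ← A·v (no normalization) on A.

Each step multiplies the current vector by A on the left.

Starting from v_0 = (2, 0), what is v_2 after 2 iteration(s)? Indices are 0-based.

v_0 = (2, 0).
v_1 = A·v_0 = (-2, -8).
v_2 = A·v_1 = (10, -16).

v_2 = (10, -16)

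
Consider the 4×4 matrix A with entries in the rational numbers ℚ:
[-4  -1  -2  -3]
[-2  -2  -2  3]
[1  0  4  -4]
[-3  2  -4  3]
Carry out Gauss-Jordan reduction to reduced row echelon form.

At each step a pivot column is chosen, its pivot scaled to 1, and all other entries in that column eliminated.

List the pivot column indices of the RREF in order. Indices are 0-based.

pivot columns: 0, 1, 2, 3

step 1: normalize row 0 (÷-4) = (1, 1/4, 1/2, 3/4)
  row 1: subtract -2×row0 = (0, -3/2, -1, 9/2)
  row 2: subtract 1×row0 = (0, -1/4, 7/2, -19/4)
  row 3: subtract -3×row0 = (0, 11/4, -5/2, 21/4)
step 2: normalize row 1 (÷-3/2) = (0, 1, 2/3, -3)
  row 0: subtract 1/4×row1 = (1, 0, 1/3, 3/2)
  row 2: subtract -1/4×row1 = (0, 0, 11/3, -11/2)
  row 3: subtract 11/4×row1 = (0, 0, -13/3, 27/2)
step 3: normalize row 2 (÷11/3) = (0, 0, 1, -3/2)
  row 0: subtract 1/3×row2 = (1, 0, 0, 2)
  row 1: subtract 2/3×row2 = (0, 1, 0, -2)
  row 3: subtract -13/3×row2 = (0, 0, 0, 7)
step 4: normalize row 3 (÷7) = (0, 0, 0, 1)
  row 0: subtract 2×row3 = (1, 0, 0, 0)
  row 1: subtract -2×row3 = (0, 1, 0, 0)
  row 2: subtract -3/2×row3 = (0, 0, 1, 0)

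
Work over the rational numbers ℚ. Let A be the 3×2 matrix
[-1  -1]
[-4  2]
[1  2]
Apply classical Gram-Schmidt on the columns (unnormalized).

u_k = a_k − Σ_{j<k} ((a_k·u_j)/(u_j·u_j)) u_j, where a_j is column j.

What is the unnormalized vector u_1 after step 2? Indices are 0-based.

u_1 = (-23/18, 8/9, 41/18)

Step 1: u_0 = a_0 = (-1, -4, 1).
Step 2: u_1 = a_1 − (-5/18)·u_0 = (-23/18, 8/9, 41/18).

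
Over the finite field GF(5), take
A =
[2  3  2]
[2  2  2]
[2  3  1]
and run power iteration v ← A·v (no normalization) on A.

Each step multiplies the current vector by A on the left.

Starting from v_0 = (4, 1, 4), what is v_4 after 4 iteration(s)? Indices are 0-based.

v_4 = (4, 3, 1)

v_0 = (4, 1, 4).
v_1 = A·v_0 = (4, 3, 0).
v_2 = A·v_1 = (2, 4, 2).
v_3 = A·v_2 = (0, 1, 3).
v_4 = A·v_3 = (4, 3, 1).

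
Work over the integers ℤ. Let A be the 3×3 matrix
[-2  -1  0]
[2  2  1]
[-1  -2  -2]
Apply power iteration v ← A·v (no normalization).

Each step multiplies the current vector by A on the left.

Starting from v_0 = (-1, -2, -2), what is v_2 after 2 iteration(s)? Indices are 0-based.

v_0 = (-1, -2, -2).
v_1 = A·v_0 = (4, -8, 9).
v_2 = A·v_1 = (0, 1, -6).

v_2 = (0, 1, -6)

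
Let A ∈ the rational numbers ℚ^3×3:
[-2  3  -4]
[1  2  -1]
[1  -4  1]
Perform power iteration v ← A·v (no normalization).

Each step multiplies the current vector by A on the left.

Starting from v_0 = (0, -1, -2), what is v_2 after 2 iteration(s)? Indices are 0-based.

v_2 = (-18, 3, 7)

v_0 = (0, -1, -2).
v_1 = A·v_0 = (5, 0, 2).
v_2 = A·v_1 = (-18, 3, 7).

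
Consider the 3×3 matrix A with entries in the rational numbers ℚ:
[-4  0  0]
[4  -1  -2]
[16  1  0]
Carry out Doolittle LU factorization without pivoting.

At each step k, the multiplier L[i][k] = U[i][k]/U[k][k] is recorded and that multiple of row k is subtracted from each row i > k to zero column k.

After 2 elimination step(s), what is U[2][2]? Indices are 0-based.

k=0: U[0][0]=-4
  eliminate (1,0): mult=-1, new row 1: (0, -1, -2); set L[1][0]=-1
  eliminate (2,0): mult=-4, new row 2: (0, 1, 0); set L[2][0]=-4
k=1: U[1][1]=-1
  eliminate (2,1): mult=-1, new row 2: (0, 0, -2); set L[2][1]=-1

U[2][2] = -2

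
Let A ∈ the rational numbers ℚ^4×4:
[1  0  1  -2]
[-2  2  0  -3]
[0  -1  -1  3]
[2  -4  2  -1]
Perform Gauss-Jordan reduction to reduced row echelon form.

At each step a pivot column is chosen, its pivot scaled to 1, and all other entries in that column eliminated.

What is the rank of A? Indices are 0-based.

rank = 4

step 1: normalize row 0 (÷1) = (1, 0, 1, -2)
  row 1: subtract -2×row0 = (0, 2, 2, -7)
  row 3: subtract 2×row0 = (0, -4, 0, 3)
step 2: normalize row 1 (÷2) = (0, 1, 1, -7/2)
  row 2: subtract -1×row1 = (0, 0, 0, -1/2)
  row 3: subtract -4×row1 = (0, 0, 4, -11)
step 3: exchange rows 2,3
step 3: normalize row 2 (÷4) = (0, 0, 1, -11/4)
  row 0: subtract 1×row2 = (1, 0, 0, 3/4)
  row 1: subtract 1×row2 = (0, 1, 0, -3/4)
step 4: normalize row 3 (÷-1/2) = (0, 0, 0, 1)
  row 0: subtract 3/4×row3 = (1, 0, 0, 0)
  row 1: subtract -3/4×row3 = (0, 1, 0, 0)
  row 2: subtract -11/4×row3 = (0, 0, 1, 0)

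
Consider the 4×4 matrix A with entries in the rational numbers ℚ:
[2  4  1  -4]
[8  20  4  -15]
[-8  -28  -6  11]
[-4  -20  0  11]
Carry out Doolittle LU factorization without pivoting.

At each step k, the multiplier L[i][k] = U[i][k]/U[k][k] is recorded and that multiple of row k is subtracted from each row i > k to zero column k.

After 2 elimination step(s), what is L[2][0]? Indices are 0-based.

[col 0] pivot 2
  R1 -= 4*R0 → (0, 4, 0, 1)  (L[1][0] := 4)
  R2 -= -4*R0 → (0, -12, -2, -5)  (L[2][0] := -4)
  R3 -= -2*R0 → (0, -12, 2, 3)  (L[3][0] := -2)
[col 1] pivot 4
  R2 -= -3*R1 → (0, 0, -2, -2)  (L[2][1] := -3)
  R3 -= -3*R1 → (0, 0, 2, 6)  (L[3][1] := -3)

L[2][0] = -4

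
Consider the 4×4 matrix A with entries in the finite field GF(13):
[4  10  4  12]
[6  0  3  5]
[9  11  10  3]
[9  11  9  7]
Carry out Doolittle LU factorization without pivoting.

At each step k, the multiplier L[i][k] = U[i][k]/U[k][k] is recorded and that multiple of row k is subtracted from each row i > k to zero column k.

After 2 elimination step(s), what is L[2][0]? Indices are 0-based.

L[2][0] = 12

[col 0] pivot 4
  R1 -= 8*R0 → (0, 11, 10, 0)  (L[1][0] := 8)
  R2 -= 12*R0 → (0, 8, 1, 2)  (L[2][0] := 12)
  R3 -= 12*R0 → (0, 8, 0, 6)  (L[3][0] := 12)
[col 1] pivot 11
  R2 -= 9*R1 → (0, 0, 2, 2)  (L[2][1] := 9)
  R3 -= 9*R1 → (0, 0, 1, 6)  (L[3][1] := 9)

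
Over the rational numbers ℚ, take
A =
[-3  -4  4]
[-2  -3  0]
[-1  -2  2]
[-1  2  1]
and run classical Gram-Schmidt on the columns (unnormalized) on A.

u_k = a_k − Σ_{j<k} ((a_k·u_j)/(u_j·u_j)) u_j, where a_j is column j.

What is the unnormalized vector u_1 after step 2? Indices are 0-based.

Step 1: u_0 = a_0 = (-3, -2, -1, -1).
Step 2: u_1 = a_1 − (6/5)·u_0 = (-2/5, -3/5, -4/5, 16/5).

u_1 = (-2/5, -3/5, -4/5, 16/5)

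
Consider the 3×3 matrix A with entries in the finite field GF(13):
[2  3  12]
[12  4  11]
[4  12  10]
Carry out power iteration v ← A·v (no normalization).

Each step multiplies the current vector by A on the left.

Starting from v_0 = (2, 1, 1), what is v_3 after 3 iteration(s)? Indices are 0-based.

v_0 = (2, 1, 1).
v_1 = A·v_0 = (6, 0, 4).
v_2 = A·v_1 = (8, 12, 12).
v_3 = A·v_2 = (1, 3, 10).

v_3 = (1, 3, 10)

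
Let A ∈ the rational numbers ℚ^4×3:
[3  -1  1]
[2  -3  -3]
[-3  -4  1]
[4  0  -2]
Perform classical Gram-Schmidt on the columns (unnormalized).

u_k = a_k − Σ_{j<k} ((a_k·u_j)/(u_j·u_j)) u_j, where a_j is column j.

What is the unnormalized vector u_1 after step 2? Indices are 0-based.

Step 1: u_0 = a_0 = (3, 2, -3, 4).
Step 2: u_1 = a_1 − (3/38)·u_0 = (-47/38, -60/19, -143/38, -6/19).

u_1 = (-47/38, -60/19, -143/38, -6/19)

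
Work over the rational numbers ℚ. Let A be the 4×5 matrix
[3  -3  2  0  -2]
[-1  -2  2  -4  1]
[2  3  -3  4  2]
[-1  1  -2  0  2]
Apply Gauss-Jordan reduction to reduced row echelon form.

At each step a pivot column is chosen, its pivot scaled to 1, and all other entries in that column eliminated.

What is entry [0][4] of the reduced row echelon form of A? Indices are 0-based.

pivot(0,0)=3: scale R0 → (1, -1, 2/3, 0, -2/3)
  clear (1,0): R1 −= (-1)R0 → (0, -3, 8/3, -4, 1/3)
  clear (2,0): R2 −= (2)R0 → (0, 5, -13/3, 4, 10/3)
  clear (3,0): R3 −= (-1)R0 → (0, 0, -4/3, 0, 4/3)
pivot(1,1)=-3: scale R1 → (0, 1, -8/9, 4/3, -1/9)
  clear (0,1): R0 −= (-1)R1 → (1, 0, -2/9, 4/3, -7/9)
  clear (2,1): R2 −= (5)R1 → (0, 0, 1/9, -8/3, 35/9)
pivot(2,2)=1/9: scale R2 → (0, 0, 1, -24, 35)
  clear (0,2): R0 −= (-2/9)R2 → (1, 0, 0, -4, 7)
  clear (1,2): R1 −= (-8/9)R2 → (0, 1, 0, -20, 31)
  clear (3,2): R3 −= (-4/3)R2 → (0, 0, 0, -32, 48)
pivot(3,3)=-32: scale R3 → (0, 0, 0, 1, -3/2)
  clear (0,3): R0 −= (-4)R3 → (1, 0, 0, 0, 1)
  clear (1,3): R1 −= (-20)R3 → (0, 1, 0, 0, 1)
  clear (2,3): R2 −= (-24)R3 → (0, 0, 1, 0, -1)

M[0][4] = 1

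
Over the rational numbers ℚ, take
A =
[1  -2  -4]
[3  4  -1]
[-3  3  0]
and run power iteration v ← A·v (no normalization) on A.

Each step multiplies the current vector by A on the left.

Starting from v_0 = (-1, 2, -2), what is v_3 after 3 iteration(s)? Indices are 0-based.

v_0 = (-1, 2, -2).
v_1 = A·v_0 = (3, 7, 9).
v_2 = A·v_1 = (-47, 28, 12).
v_3 = A·v_2 = (-151, -41, 225).

v_3 = (-151, -41, 225)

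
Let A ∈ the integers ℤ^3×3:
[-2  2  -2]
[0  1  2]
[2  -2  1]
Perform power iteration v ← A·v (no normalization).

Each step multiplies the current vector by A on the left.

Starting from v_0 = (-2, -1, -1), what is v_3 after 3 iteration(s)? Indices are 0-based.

v_0 = (-2, -1, -1).
v_1 = A·v_0 = (4, -3, -3).
v_2 = A·v_1 = (-8, -9, 11).
v_3 = A·v_2 = (-24, 13, 13).

v_3 = (-24, 13, 13)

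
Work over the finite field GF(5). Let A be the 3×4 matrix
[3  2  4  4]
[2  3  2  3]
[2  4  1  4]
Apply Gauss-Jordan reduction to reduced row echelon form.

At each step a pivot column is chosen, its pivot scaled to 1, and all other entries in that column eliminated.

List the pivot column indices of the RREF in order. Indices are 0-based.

pivot(0,0)=3: scale R0 → (1, 4, 3, 3)
  clear (1,0): R1 −= (2)R0 → (0, 0, 1, 2)
  clear (2,0): R2 −= (2)R0 → (0, 1, 0, 3)
pivot(1,1): swap R1↔R2
pivot(1,1)=1: scale R1 → (0, 1, 0, 3)
  clear (0,1): R0 −= (4)R1 → (1, 0, 3, 1)
pivot(2,2)=1: scale R2 → (0, 0, 1, 2)
  clear (0,2): R0 −= (3)R2 → (1, 0, 0, 0)

pivot columns: 0, 1, 2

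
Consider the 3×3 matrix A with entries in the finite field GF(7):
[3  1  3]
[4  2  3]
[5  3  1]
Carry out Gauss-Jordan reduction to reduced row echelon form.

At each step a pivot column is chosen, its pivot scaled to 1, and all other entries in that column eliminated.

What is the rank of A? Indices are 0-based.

rank = 3

pivot(0,0)=3: scale R0 → (1, 5, 1)
  clear (1,0): R1 −= (4)R0 → (0, 3, 6)
  clear (2,0): R2 −= (5)R0 → (0, 6, 3)
pivot(1,1)=3: scale R1 → (0, 1, 2)
  clear (0,1): R0 −= (5)R1 → (1, 0, 5)
  clear (2,1): R2 −= (6)R1 → (0, 0, 5)
pivot(2,2)=5: scale R2 → (0, 0, 1)
  clear (0,2): R0 −= (5)R2 → (1, 0, 0)
  clear (1,2): R1 −= (2)R2 → (0, 1, 0)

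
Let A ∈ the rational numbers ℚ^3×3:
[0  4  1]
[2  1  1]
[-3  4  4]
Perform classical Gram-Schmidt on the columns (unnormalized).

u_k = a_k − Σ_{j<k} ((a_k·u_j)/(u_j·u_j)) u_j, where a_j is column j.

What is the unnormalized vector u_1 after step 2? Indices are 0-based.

Step 1: u_0 = a_0 = (0, 2, -3).
Step 2: u_1 = a_1 − (-10/13)·u_0 = (4, 33/13, 22/13).

u_1 = (4, 33/13, 22/13)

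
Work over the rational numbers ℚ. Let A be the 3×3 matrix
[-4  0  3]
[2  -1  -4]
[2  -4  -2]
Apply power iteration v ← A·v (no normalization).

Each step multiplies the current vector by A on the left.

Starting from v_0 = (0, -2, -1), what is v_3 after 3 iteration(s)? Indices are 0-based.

v_0 = (0, -2, -1).
v_1 = A·v_0 = (-3, 6, 10).
v_2 = A·v_1 = (42, -52, -50).
v_3 = A·v_2 = (-318, 336, 392).

v_3 = (-318, 336, 392)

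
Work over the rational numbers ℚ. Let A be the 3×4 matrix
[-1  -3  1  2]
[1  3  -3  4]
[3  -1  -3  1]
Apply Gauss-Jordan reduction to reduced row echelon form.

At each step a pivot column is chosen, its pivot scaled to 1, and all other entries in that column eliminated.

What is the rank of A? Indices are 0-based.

rank = 3

pivot(0,0)=-1: scale R0 → (1, 3, -1, -2)
  clear (1,0): R1 −= (1)R0 → (0, 0, -2, 6)
  clear (2,0): R2 −= (3)R0 → (0, -10, 0, 7)
pivot(1,1): swap R1↔R2
pivot(1,1)=-10: scale R1 → (0, 1, 0, -7/10)
  clear (0,1): R0 −= (3)R1 → (1, 0, -1, 1/10)
pivot(2,2)=-2: scale R2 → (0, 0, 1, -3)
  clear (0,2): R0 −= (-1)R2 → (1, 0, 0, -29/10)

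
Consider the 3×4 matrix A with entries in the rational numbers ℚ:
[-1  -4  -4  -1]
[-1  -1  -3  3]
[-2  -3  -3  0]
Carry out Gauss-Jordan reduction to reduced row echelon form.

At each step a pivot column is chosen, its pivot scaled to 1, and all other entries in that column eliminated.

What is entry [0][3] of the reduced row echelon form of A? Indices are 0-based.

M[0][3] = -3/5

[1] R0 /= -1  ⇒  (1, 4, 4, 1)
     R1 -= -1·R0  ⇒  (0, 3, 1, 4)
     R2 -= -2·R0  ⇒  (0, 5, 5, 2)
[2] R1 /= 3  ⇒  (0, 1, 1/3, 4/3)
     R0 -= 4·R1  ⇒  (1, 0, 8/3, -13/3)
     R2 -= 5·R1  ⇒  (0, 0, 10/3, -14/3)
[3] R2 /= 10/3  ⇒  (0, 0, 1, -7/5)
     R0 -= 8/3·R2  ⇒  (1, 0, 0, -3/5)
     R1 -= 1/3·R2  ⇒  (0, 1, 0, 9/5)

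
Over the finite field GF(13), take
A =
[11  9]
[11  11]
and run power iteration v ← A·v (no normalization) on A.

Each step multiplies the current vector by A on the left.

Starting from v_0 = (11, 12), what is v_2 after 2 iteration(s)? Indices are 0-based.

v_2 = (12, 11)

v_0 = (11, 12).
v_1 = A·v_0 = (8, 6).
v_2 = A·v_1 = (12, 11).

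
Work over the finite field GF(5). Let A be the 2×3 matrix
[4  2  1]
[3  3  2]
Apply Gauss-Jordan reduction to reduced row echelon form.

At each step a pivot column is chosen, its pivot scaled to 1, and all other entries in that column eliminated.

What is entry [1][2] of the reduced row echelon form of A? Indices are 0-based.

[1] R0 /= 4  ⇒  (1, 3, 4)
     R1 -= 3·R0  ⇒  (0, 4, 0)
[2] R1 /= 4  ⇒  (0, 1, 0)
     R0 -= 3·R1  ⇒  (1, 0, 4)

M[1][2] = 0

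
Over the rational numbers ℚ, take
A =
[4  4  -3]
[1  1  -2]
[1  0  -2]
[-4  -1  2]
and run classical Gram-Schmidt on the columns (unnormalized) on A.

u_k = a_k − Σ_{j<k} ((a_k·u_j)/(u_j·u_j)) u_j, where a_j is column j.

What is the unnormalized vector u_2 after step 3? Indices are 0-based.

u_2 = (31/171, -206/171, -82/57, -82/171)

Step 1: u_0 = a_0 = (4, 1, 1, -4).
Step 2: u_1 = a_1 − (21/34)·u_0 = (26/17, 13/34, -21/34, 25/17).
Step 3: u_2 = a_2 − (-12/17)·u_0 − (-40/171)·u_1 = (31/171, -206/171, -82/57, -82/171).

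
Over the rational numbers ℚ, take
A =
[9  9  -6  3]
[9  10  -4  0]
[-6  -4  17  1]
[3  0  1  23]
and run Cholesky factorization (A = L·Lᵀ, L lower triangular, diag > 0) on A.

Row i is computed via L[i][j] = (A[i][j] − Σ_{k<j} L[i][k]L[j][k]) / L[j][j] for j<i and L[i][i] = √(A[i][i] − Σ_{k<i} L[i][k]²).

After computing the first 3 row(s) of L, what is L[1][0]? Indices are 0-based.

Step 1: L[0][0] = √(9) = 3.
  L[1][0] = (9) / L[0][0] = 3.
Step 2: L[1][1] = √(1) = 1.
  L[2][0] = (-6) / L[0][0] = -2.
  L[2][1] = (2) / L[1][1] = 2.
Step 3: L[2][2] = √(9) = 3.

L[1][0] = 3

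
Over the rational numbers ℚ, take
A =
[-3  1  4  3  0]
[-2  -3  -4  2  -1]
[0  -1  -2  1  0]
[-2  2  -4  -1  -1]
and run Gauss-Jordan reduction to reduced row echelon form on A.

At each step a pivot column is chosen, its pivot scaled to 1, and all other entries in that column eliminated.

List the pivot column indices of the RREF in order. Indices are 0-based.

pivot(0,0)=-3: scale R0 → (1, -1/3, -4/3, -1, 0)
  clear (1,0): R1 −= (-2)R0 → (0, -11/3, -20/3, 0, -1)
  clear (3,0): R3 −= (-2)R0 → (0, 4/3, -20/3, -3, -1)
pivot(1,1)=-11/3: scale R1 → (0, 1, 20/11, 0, 3/11)
  clear (0,1): R0 −= (-1/3)R1 → (1, 0, -8/11, -1, 1/11)
  clear (2,1): R2 −= (-1)R1 → (0, 0, -2/11, 1, 3/11)
  clear (3,1): R3 −= (4/3)R1 → (0, 0, -100/11, -3, -15/11)
pivot(2,2)=-2/11: scale R2 → (0, 0, 1, -11/2, -3/2)
  clear (0,2): R0 −= (-8/11)R2 → (1, 0, 0, -5, -1)
  clear (1,2): R1 −= (20/11)R2 → (0, 1, 0, 10, 3)
  clear (3,2): R3 −= (-100/11)R2 → (0, 0, 0, -53, -15)
pivot(3,3)=-53: scale R3 → (0, 0, 0, 1, 15/53)
  clear (0,3): R0 −= (-5)R3 → (1, 0, 0, 0, 22/53)
  clear (1,3): R1 −= (10)R3 → (0, 1, 0, 0, 9/53)
  clear (2,3): R2 −= (-11/2)R3 → (0, 0, 1, 0, 3/53)

pivot columns: 0, 1, 2, 3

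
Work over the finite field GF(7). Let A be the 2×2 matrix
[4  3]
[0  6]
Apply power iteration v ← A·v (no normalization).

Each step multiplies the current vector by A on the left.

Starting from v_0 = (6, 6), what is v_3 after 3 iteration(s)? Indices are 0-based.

v_0 = (6, 6).
v_1 = A·v_0 = (0, 1).
v_2 = A·v_1 = (3, 6).
v_3 = A·v_2 = (2, 1).

v_3 = (2, 1)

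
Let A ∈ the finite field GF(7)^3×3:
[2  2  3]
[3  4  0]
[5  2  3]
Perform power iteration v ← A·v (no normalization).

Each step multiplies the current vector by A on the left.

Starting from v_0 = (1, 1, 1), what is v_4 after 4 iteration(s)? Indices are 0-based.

v_4 = (3, 5, 5)

v_0 = (1, 1, 1).
v_1 = A·v_0 = (0, 0, 3).
v_2 = A·v_1 = (2, 0, 2).
v_3 = A·v_2 = (3, 6, 2).
v_4 = A·v_3 = (3, 5, 5).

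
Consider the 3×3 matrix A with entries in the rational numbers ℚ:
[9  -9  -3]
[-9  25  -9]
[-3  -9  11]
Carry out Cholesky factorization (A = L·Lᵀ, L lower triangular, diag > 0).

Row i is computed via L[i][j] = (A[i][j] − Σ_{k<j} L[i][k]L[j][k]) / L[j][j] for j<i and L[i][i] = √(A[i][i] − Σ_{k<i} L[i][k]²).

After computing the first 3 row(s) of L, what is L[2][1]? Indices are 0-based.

Step 1: L[0][0] = √(9) = 3.
  L[1][0] = (-9) / L[0][0] = -3.
Step 2: L[1][1] = √(16) = 4.
  L[2][0] = (-3) / L[0][0] = -1.
  L[2][1] = (-12) / L[1][1] = -3.
Step 3: L[2][2] = √(1) = 1.

L[2][1] = -3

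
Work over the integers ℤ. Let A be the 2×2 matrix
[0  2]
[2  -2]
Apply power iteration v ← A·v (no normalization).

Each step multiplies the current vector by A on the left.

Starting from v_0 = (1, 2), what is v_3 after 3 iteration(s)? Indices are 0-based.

v_3 = (24, -32)

v_0 = (1, 2).
v_1 = A·v_0 = (4, -2).
v_2 = A·v_1 = (-4, 12).
v_3 = A·v_2 = (24, -32).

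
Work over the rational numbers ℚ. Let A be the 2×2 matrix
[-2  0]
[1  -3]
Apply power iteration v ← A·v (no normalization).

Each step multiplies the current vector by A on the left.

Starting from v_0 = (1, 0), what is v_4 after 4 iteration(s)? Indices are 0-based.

v_4 = (16, -65)

v_0 = (1, 0).
v_1 = A·v_0 = (-2, 1).
v_2 = A·v_1 = (4, -5).
v_3 = A·v_2 = (-8, 19).
v_4 = A·v_3 = (16, -65).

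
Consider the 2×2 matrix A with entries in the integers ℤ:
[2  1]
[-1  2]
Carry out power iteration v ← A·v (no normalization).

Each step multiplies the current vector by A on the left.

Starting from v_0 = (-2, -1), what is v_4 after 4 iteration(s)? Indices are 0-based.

v_4 = (-10, 55)

v_0 = (-2, -1).
v_1 = A·v_0 = (-5, 0).
v_2 = A·v_1 = (-10, 5).
v_3 = A·v_2 = (-15, 20).
v_4 = A·v_3 = (-10, 55).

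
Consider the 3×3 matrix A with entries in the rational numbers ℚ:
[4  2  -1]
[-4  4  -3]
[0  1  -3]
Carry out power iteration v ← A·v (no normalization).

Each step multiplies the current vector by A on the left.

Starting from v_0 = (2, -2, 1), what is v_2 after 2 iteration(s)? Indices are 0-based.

v_2 = (-21, -73, -4)

v_0 = (2, -2, 1).
v_1 = A·v_0 = (3, -19, -5).
v_2 = A·v_1 = (-21, -73, -4).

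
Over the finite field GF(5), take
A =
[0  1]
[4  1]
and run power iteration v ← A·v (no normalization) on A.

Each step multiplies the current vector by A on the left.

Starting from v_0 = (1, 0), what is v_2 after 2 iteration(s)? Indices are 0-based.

v_2 = (4, 4)

v_0 = (1, 0).
v_1 = A·v_0 = (0, 4).
v_2 = A·v_1 = (4, 4).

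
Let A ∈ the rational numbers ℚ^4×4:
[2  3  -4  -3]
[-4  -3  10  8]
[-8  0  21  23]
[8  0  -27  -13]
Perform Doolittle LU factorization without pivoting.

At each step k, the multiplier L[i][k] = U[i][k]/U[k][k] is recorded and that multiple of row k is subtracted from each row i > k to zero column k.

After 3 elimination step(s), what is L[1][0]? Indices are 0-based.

[col 0] pivot 2
  R1 -= -2*R0 → (0, 3, 2, 2)  (L[1][0] := -2)
  R2 -= -4*R0 → (0, 12, 5, 11)  (L[2][0] := -4)
  R3 -= 4*R0 → (0, -12, -11, -1)  (L[3][0] := 4)
[col 1] pivot 3
  R2 -= 4*R1 → (0, 0, -3, 3)  (L[2][1] := 4)
  R3 -= -4*R1 → (0, 0, -3, 7)  (L[3][1] := -4)
[col 2] pivot -3
  R3 -= 1*R2 → (0, 0, 0, 4)  (L[3][2] := 1)

L[1][0] = -2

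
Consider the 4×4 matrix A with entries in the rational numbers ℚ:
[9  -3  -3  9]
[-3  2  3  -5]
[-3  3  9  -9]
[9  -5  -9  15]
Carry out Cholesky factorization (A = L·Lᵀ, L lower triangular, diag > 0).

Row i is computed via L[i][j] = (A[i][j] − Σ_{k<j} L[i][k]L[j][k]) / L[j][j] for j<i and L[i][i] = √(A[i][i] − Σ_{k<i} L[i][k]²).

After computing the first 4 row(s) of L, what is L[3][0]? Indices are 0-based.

Step 1: L[0][0] = √(9) = 3.
  L[1][0] = (-3) / L[0][0] = -1.
Step 2: L[1][1] = √(1) = 1.
  L[2][0] = (-3) / L[0][0] = -1.
  L[2][1] = (2) / L[1][1] = 2.
Step 3: L[2][2] = √(4) = 2.
  L[3][0] = (9) / L[0][0] = 3.
  L[3][1] = (-2) / L[1][1] = -2.
  L[3][2] = (-2) / L[2][2] = -1.
Step 4: L[3][3] = √(1) = 1.

L[3][0] = 3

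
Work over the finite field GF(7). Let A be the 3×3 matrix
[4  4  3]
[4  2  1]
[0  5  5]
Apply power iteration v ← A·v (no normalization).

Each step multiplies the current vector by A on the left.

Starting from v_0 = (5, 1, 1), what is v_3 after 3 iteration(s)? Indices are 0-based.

v_3 = (6, 6, 0)

v_0 = (5, 1, 1).
v_1 = A·v_0 = (6, 2, 3).
v_2 = A·v_1 = (6, 3, 4).
v_3 = A·v_2 = (6, 6, 0).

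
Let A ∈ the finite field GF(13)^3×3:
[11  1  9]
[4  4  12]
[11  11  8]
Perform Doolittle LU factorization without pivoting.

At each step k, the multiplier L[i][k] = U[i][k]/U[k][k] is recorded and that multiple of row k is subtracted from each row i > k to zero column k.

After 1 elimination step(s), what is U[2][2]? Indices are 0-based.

U[2][2] = 12

[col 0] pivot 11
  R1 -= 11*R0 → (0, 6, 4)  (L[1][0] := 11)
  R2 -= 1*R0 → (0, 10, 12)  (L[2][0] := 1)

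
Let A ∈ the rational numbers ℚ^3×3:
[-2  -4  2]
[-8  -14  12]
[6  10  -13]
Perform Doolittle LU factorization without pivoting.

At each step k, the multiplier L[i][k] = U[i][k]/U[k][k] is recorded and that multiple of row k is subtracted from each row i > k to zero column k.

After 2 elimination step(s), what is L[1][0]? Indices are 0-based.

L[1][0] = 4

[col 0] pivot -2
  R1 -= 4*R0 → (0, 2, 4)  (L[1][0] := 4)
  R2 -= -3*R0 → (0, -2, -7)  (L[2][0] := -3)
[col 1] pivot 2
  R2 -= -1*R1 → (0, 0, -3)  (L[2][1] := -1)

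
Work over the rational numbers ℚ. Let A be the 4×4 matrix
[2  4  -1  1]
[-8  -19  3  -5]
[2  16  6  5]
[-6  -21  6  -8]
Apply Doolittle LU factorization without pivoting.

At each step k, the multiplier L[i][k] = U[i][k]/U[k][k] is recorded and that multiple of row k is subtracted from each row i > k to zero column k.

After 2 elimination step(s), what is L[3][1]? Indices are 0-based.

k=0: U[0][0]=2
  eliminate (1,0): mult=-4, new row 1: (0, -3, -1, -1); set L[1][0]=-4
  eliminate (2,0): mult=1, new row 2: (0, 12, 7, 4); set L[2][0]=1
  eliminate (3,0): mult=-3, new row 3: (0, -9, 3, -5); set L[3][0]=-3
k=1: U[1][1]=-3
  eliminate (2,1): mult=-4, new row 2: (0, 0, 3, 0); set L[2][1]=-4
  eliminate (3,1): mult=3, new row 3: (0, 0, 6, -2); set L[3][1]=3

L[3][1] = 3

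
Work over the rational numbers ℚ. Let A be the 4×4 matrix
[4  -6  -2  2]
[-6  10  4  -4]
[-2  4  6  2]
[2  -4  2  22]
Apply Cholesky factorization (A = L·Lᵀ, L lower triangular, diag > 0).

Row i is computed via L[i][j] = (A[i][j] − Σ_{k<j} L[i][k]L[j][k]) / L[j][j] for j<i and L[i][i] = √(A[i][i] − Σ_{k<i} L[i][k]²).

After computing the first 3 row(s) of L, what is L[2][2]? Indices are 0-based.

Step 1: L[0][0] = √(4) = 2.
  L[1][0] = (-6) / L[0][0] = -3.
Step 2: L[1][1] = √(1) = 1.
  L[2][0] = (-2) / L[0][0] = -1.
  L[2][1] = (1) / L[1][1] = 1.
Step 3: L[2][2] = √(4) = 2.

L[2][2] = 2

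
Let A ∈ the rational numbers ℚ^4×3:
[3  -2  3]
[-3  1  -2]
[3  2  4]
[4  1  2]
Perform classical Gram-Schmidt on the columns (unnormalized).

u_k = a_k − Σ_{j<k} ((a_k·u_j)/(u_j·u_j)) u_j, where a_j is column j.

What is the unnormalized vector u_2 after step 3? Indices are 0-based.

Step 1: u_0 = a_0 = (3, -3, 3, 4).
Step 2: u_1 = a_1 − (1/43)·u_0 = (-89/43, 46/43, 83/43, 39/43).
Step 3: u_2 = a_2 − (35/43)·u_0 − (17/143)·u_1 = (115/143, 45/143, 190/143, -15/11).

u_2 = (115/143, 45/143, 190/143, -15/11)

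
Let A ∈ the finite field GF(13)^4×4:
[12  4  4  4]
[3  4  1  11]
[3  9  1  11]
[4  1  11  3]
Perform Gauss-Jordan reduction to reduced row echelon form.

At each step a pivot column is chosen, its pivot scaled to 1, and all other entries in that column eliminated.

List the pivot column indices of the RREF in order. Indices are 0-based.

step 1: normalize row 0 (÷12) = (1, 9, 9, 9)
  row 1: subtract 3×row0 = (0, 3, 0, 10)
  row 2: subtract 3×row0 = (0, 8, 0, 10)
  row 3: subtract 4×row0 = (0, 4, 1, 6)
step 2: normalize row 1 (÷3) = (0, 1, 0, 12)
  row 0: subtract 9×row1 = (1, 0, 9, 5)
  row 2: subtract 8×row1 = (0, 0, 0, 5)
  row 3: subtract 4×row1 = (0, 0, 1, 10)
step 3: exchange rows 2,3
step 3: normalize row 2 (÷1) = (0, 0, 1, 10)
  row 0: subtract 9×row2 = (1, 0, 0, 6)
step 4: normalize row 3 (÷5) = (0, 0, 0, 1)
  row 0: subtract 6×row3 = (1, 0, 0, 0)
  row 1: subtract 12×row3 = (0, 1, 0, 0)
  row 2: subtract 10×row3 = (0, 0, 1, 0)

pivot columns: 0, 1, 2, 3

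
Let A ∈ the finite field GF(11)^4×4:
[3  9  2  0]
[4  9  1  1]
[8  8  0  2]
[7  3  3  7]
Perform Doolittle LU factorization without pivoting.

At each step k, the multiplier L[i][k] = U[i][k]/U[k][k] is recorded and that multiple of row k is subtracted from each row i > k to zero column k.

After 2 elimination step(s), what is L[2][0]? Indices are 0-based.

[col 0] pivot 3
  R1 -= 5*R0 → (0, 8, 2, 1)  (L[1][0] := 5)
  R2 -= 10*R0 → (0, 6, 2, 2)  (L[2][0] := 10)
  R3 -= 6*R0 → (0, 4, 2, 7)  (L[3][0] := 6)
[col 1] pivot 8
  R2 -= 9*R1 → (0, 0, 6, 4)  (L[2][1] := 9)
  R3 -= 6*R1 → (0, 0, 1, 1)  (L[3][1] := 6)

L[2][0] = 10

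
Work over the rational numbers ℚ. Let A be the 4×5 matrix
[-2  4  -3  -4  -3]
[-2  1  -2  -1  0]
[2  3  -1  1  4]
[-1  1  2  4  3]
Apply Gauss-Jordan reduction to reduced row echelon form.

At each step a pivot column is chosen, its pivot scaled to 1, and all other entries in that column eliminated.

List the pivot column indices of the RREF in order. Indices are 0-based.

step 1: normalize row 0 (÷-2) = (1, -2, 3/2, 2, 3/2)
  row 1: subtract -2×row0 = (0, -3, 1, 3, 3)
  row 2: subtract 2×row0 = (0, 7, -4, -3, 1)
  row 3: subtract -1×row0 = (0, -1, 7/2, 6, 9/2)
step 2: normalize row 1 (÷-3) = (0, 1, -1/3, -1, -1)
  row 0: subtract -2×row1 = (1, 0, 5/6, 0, -1/2)
  row 2: subtract 7×row1 = (0, 0, -5/3, 4, 8)
  row 3: subtract -1×row1 = (0, 0, 19/6, 5, 7/2)
step 3: normalize row 2 (÷-5/3) = (0, 0, 1, -12/5, -24/5)
  row 0: subtract 5/6×row2 = (1, 0, 0, 2, 7/2)
  row 1: subtract -1/3×row2 = (0, 1, 0, -9/5, -13/5)
  row 3: subtract 19/6×row2 = (0, 0, 0, 63/5, 187/10)
step 4: normalize row 3 (÷63/5) = (0, 0, 0, 1, 187/126)
  row 0: subtract 2×row3 = (1, 0, 0, 0, 67/126)
  row 1: subtract -9/5×row3 = (0, 1, 0, 0, 1/14)
  row 2: subtract -12/5×row3 = (0, 0, 1, 0, -26/21)

pivot columns: 0, 1, 2, 3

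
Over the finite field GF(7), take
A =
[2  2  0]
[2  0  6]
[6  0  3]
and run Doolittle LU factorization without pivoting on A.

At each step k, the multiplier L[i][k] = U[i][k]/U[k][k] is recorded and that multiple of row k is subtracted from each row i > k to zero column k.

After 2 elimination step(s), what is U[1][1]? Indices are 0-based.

U[1][1] = 5

Step 1: pivot at (0,0) is 2.
  row1 ← row1 − (1)·row0  ⇒  L[1][0]=1, U row1=(0, 5, 6)
  row2 ← row2 − (3)·row0  ⇒  L[2][0]=3, U row2=(0, 1, 3)
Step 2: pivot at (1,1) is 5.
  row2 ← row2 − (3)·row1  ⇒  L[2][1]=3, U row2=(0, 0, 6)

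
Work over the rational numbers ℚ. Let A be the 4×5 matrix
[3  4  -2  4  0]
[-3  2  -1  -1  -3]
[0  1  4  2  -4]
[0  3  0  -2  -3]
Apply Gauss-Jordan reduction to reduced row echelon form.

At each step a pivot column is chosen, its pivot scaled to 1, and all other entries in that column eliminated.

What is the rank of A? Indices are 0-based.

pivot(0,0)=3: scale R0 → (1, 4/3, -2/3, 4/3, 0)
  clear (1,0): R1 −= (-3)R0 → (0, 6, -3, 3, -3)
pivot(1,1)=6: scale R1 → (0, 1, -1/2, 1/2, -1/2)
  clear (0,1): R0 −= (4/3)R1 → (1, 0, 0, 2/3, 2/3)
  clear (2,1): R2 −= (1)R1 → (0, 0, 9/2, 3/2, -7/2)
  clear (3,1): R3 −= (3)R1 → (0, 0, 3/2, -7/2, -3/2)
pivot(2,2)=9/2: scale R2 → (0, 0, 1, 1/3, -7/9)
  clear (1,2): R1 −= (-1/2)R2 → (0, 1, 0, 2/3, -8/9)
  clear (3,2): R3 −= (3/2)R2 → (0, 0, 0, -4, -1/3)
pivot(3,3)=-4: scale R3 → (0, 0, 0, 1, 1/12)
  clear (0,3): R0 −= (2/3)R3 → (1, 0, 0, 0, 11/18)
  clear (1,3): R1 −= (2/3)R3 → (0, 1, 0, 0, -17/18)
  clear (2,3): R2 −= (1/3)R3 → (0, 0, 1, 0, -29/36)

rank = 4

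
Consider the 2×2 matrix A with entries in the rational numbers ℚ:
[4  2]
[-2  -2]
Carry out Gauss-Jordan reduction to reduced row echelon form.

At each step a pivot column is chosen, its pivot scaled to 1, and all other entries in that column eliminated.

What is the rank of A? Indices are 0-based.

[1] R0 /= 4  ⇒  (1, 1/2)
     R1 -= -2·R0  ⇒  (0, -1)
[2] R1 /= -1  ⇒  (0, 1)
     R0 -= 1/2·R1  ⇒  (1, 0)

rank = 2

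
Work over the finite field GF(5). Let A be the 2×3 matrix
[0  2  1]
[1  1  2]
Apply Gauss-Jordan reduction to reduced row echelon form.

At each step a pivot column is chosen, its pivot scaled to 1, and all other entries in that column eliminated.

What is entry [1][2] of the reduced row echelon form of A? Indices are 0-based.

step 1: exchange rows 0,1
step 1: normalize row 0 (÷1) = (1, 1, 2)
step 2: normalize row 1 (÷2) = (0, 1, 3)
  row 0: subtract 1×row1 = (1, 0, 4)

M[1][2] = 3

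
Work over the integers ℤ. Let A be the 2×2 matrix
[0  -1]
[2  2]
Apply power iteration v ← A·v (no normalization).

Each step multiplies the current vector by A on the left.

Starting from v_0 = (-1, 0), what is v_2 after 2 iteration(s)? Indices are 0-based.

v_0 = (-1, 0).
v_1 = A·v_0 = (0, -2).
v_2 = A·v_1 = (2, -4).

v_2 = (2, -4)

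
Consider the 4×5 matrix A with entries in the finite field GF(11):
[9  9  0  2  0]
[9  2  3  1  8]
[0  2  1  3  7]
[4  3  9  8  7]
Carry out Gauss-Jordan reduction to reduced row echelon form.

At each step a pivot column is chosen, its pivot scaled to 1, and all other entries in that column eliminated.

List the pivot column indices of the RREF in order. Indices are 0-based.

[1] R0 /= 9  ⇒  (1, 1, 0, 10, 0)
     R1 -= 9·R0  ⇒  (0, 4, 3, 10, 8)
     R3 -= 4·R0  ⇒  (0, 10, 9, 1, 7)
[2] R1 /= 4  ⇒  (0, 1, 9, 8, 2)
     R0 -= 1·R1  ⇒  (1, 0, 2, 2, 9)
     R2 -= 2·R1  ⇒  (0, 0, 5, 9, 3)
     R3 -= 10·R1  ⇒  (0, 0, 7, 9, 9)
[3] R2 /= 5  ⇒  (0, 0, 1, 4, 5)
     R0 -= 2·R2  ⇒  (1, 0, 0, 5, 10)
     R1 -= 9·R2  ⇒  (0, 1, 0, 5, 1)
     R3 -= 7·R2  ⇒  (0, 0, 0, 3, 7)
[4] R3 /= 3  ⇒  (0, 0, 0, 1, 6)
     R0 -= 5·R3  ⇒  (1, 0, 0, 0, 2)
     R1 -= 5·R3  ⇒  (0, 1, 0, 0, 4)
     R2 -= 4·R3  ⇒  (0, 0, 1, 0, 3)

pivot columns: 0, 1, 2, 3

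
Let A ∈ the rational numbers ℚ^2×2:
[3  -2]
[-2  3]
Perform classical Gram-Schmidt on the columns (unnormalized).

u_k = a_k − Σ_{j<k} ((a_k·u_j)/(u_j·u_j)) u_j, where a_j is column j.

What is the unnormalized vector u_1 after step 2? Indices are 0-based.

u_1 = (10/13, 15/13)

Step 1: u_0 = a_0 = (3, -2).
Step 2: u_1 = a_1 − (-12/13)·u_0 = (10/13, 15/13).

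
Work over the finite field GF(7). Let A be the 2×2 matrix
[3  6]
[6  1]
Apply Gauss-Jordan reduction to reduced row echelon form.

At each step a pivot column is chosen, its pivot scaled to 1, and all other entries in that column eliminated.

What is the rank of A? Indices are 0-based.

rank = 2

pivot(0,0)=3: scale R0 → (1, 2)
  clear (1,0): R1 −= (6)R0 → (0, 3)
pivot(1,1)=3: scale R1 → (0, 1)
  clear (0,1): R0 −= (2)R1 → (1, 0)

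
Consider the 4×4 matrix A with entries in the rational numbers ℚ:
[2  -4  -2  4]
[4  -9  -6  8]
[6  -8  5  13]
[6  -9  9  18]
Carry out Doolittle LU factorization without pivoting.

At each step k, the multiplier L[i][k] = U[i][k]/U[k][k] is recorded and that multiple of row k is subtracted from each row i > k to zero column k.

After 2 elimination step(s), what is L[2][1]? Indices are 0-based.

Step 1: pivot at (0,0) is 2.
  row1 ← row1 − (2)·row0  ⇒  L[1][0]=2, U row1=(0, -1, -2, 0)
  row2 ← row2 − (3)·row0  ⇒  L[2][0]=3, U row2=(0, 4, 11, 1)
  row3 ← row3 − (3)·row0  ⇒  L[3][0]=3, U row3=(0, 3, 15, 6)
Step 2: pivot at (1,1) is -1.
  row2 ← row2 − (-4)·row1  ⇒  L[2][1]=-4, U row2=(0, 0, 3, 1)
  row3 ← row3 − (-3)·row1  ⇒  L[3][1]=-3, U row3=(0, 0, 9, 6)

L[2][1] = -4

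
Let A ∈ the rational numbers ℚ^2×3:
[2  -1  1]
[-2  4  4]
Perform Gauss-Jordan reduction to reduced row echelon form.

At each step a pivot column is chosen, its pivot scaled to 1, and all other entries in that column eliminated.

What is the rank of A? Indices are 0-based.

rank = 2

step 1: normalize row 0 (÷2) = (1, -1/2, 1/2)
  row 1: subtract -2×row0 = (0, 3, 5)
step 2: normalize row 1 (÷3) = (0, 1, 5/3)
  row 0: subtract -1/2×row1 = (1, 0, 4/3)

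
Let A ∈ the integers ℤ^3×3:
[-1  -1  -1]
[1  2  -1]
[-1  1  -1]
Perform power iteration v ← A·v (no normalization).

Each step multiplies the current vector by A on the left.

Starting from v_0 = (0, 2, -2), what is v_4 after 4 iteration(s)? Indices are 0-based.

v_0 = (0, 2, -2).
v_1 = A·v_0 = (0, 6, 4).
v_2 = A·v_1 = (-10, 8, 2).
v_3 = A·v_2 = (0, 4, 16).
v_4 = A·v_3 = (-20, -8, -12).

v_4 = (-20, -8, -12)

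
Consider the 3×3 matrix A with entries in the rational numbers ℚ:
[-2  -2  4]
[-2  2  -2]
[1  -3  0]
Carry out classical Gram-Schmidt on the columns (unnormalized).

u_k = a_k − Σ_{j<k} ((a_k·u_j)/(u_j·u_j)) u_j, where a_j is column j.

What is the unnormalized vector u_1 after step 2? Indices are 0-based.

Step 1: u_0 = a_0 = (-2, -2, 1).
Step 2: u_1 = a_1 − (-1/3)·u_0 = (-8/3, 4/3, -8/3).

u_1 = (-8/3, 4/3, -8/3)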